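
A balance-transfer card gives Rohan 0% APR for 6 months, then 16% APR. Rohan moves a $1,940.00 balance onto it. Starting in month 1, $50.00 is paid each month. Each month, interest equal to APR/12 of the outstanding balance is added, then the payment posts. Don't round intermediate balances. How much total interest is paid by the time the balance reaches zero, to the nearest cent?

Promo months 1–6 at r₀ = 0%/12 = 0; months 7+ at r₁ = 16%/12 = 0.0133333.
After month 6 (no interest yet): B = $1,940.00 − 6·$50.00 = $1,640.00.
Then at r₁ with $50.00/mo: n₂ = −ln(1 − r₁·B/P)/ln(1+r₁) ≈ 43.42 → 44 more payments.
Total paid = 49·$50.00 + $20.93 = $2,470.93; interest = $2,470.93 − $1,940.00 = $530.93.

$530.93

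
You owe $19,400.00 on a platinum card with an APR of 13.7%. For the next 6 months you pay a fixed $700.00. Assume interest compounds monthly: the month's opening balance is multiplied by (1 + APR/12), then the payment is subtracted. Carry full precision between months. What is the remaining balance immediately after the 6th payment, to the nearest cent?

Monthly rate r = 13.7%/12 = 1.14167% = 0.0114167.
Each month: B ← B·(1+r) − $700.00.
Month 1: interest $221.48; balance after payment $18,921.48.
Month 2: interest $216.02; balance after payment $18,437.50.
Month 3: interest $210.49; balance after payment $17,948.00.
Month 4: interest $204.91; balance after payment $17,452.90.
Month 5: interest $199.25; balance after payment $16,952.16.
Month 6: interest $193.54; balance after payment $16,445.70.

$16,445.70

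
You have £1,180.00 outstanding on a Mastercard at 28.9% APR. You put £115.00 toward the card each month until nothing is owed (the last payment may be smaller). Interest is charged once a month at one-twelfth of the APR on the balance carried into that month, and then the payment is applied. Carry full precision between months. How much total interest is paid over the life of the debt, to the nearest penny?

Monthly rate r = 28.9%/12 = 2.40833% = 0.0240833.
Payoff takes n = ⌈−ln(1 − rB₀/P)/ln(1+r)⌉ = ⌈11.927⌉ = 12 payments; the last is £106.73.
Total paid = 11·£115.00 + £106.73 = £1,371.73.
Total interest = total paid − principal = £1,371.73 − £1,180.00 = £191.73.

£191.73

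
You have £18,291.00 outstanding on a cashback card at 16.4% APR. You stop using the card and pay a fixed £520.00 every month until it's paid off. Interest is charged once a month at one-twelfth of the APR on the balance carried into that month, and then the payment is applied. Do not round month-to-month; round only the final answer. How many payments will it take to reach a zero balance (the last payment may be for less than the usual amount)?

Monthly rate r = 16.4%/12 = 1.36667% = 0.0136667.
Recurrence: B ← B·(1+r) − £520.00.
Month 1: interest £249.98; balance after payment £18,020.98.
Month 2: interest £246.29; balance after payment £17,747.26.
Closed form: n = −ln(1 − rB₀/P)/ln(1+r) = −ln(0.51928)/ln(1.01367) ≈ 48.277, so the balance reaches zero during payment 49.

49 months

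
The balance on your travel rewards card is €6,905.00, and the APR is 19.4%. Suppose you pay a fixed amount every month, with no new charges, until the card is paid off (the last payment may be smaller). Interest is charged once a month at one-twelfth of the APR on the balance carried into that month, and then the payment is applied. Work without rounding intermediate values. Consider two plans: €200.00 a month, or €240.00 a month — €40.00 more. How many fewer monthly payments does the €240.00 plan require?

Monthly rate r = 19.4%/12 = 1.61667% = 0.0161667.
At €200.00/mo: n = ⌈−ln(1 − rB₀/P)/ln(1+r)⌉ = 51 payments (last €186.24); total interest = total paid − €6,905.00 = €3,281.24.
At €240.00/mo: 40 payments (last €4.09); total interest €2,459.09.
Payments saved = 51 − 40 = 11.

11 fewer payments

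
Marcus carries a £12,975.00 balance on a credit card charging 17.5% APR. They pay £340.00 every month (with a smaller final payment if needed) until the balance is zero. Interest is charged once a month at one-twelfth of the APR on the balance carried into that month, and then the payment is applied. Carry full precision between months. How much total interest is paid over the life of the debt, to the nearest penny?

£6,120.44

Monthly rate r = 17.5%/12 = 1.45833% = 0.0145833.
Payoff takes n = ⌈−ln(1 − rB₀/P)/ln(1+r)⌉ = ⌈56.162⌉ = 57 payments; the last is £55.44.
Total paid = 56·£340.00 + £55.44 = £19,095.44.
Total interest = total paid − principal = £19,095.44 − £12,975.00 = £6,120.44.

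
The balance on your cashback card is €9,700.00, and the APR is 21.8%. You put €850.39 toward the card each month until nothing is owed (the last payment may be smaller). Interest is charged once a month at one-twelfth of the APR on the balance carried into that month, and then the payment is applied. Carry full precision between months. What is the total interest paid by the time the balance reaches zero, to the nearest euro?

€1,269

Monthly rate r = 21.8%/12 = 1.81667% = 0.0181667.
Payoff takes n = ⌈−ln(1 − rB₀/P)/ln(1+r)⌉ = ⌈12.898⌉ = 13 payments; the last is €764.21.
Total paid = 12·€850.39 + €764.21 = €10,968.89.
Total interest = total paid − principal = €10,968.89 − €9,700.00 = €1,268.89.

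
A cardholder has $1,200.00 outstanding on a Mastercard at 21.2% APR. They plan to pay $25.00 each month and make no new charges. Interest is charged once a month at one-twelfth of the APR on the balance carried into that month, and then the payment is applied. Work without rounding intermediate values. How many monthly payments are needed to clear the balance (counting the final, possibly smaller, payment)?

108 payments

Monthly rate r = 21.2%/12 = 1.76667% = 0.0176667.
Recurrence: B ← B·(1+r) − $25.00.
Month 1: interest $21.20; balance after payment $1,196.20.
Month 2: interest $21.13; balance after payment $1,192.33.
Closed form: n = −ln(1 − rB₀/P)/ln(1+r) = −ln(0.152)/ln(1.01767) ≈ 107.574, so the balance reaches zero during payment 108.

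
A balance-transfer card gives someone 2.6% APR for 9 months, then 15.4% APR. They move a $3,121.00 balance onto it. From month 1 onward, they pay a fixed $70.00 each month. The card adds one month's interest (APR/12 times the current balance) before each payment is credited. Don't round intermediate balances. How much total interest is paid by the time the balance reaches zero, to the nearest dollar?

$963

Promo months 1–9 at r₀ = 2.6%/12 = 0.00216667; months 10+ at r₁ = 15.4%/12 = 0.0128333.
After month 9: iterate B ← B·(1+r₀) − $70.00 for 9 months → $2,546.90.
Then at r₁ with $70.00/mo: n₂ = −ln(1 − r₁·B/P)/ln(1+r₁) ≈ 49.34 → 50 more payments.
Total paid = 58·$70.00 + $23.56 = $4,083.56; interest = $4,083.56 − $3,121.00 = $962.56.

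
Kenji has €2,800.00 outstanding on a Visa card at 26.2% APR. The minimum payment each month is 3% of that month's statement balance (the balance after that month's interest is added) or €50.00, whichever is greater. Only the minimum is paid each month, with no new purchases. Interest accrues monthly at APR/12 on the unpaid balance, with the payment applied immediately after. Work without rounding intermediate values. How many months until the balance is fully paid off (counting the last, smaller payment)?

119 months

Monthly rate r = 26.2%/12 = 2.18333% = 0.0218333.
While 3% of the post-interest balance exceeds €50.00, each month B ← (B·(1+r))·(1 − 0.03), i.e. B shrinks by the factor (1+r)·0.97 = 0.99118.
This holds for months 1–61. Entering month 62 the balance is €1,630.86; 3% of the post-interest balance is now below €50.00, so the flat €50.00 minimum applies from here.
From month 62 a fixed €50.00 at rate r clears €1,630.86 in 58 more payments. Total: 61 + 58 = 119 months.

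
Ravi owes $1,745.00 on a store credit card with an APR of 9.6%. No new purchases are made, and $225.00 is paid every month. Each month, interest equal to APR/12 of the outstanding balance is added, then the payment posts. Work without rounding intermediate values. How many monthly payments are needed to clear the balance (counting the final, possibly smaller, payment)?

9 payments

Monthly rate r = 9.6%/12 = 0.8% = 0.008.
Recurrence: B ← B·(1+r) − $225.00.
Month 1: interest $13.96; balance after payment $1,533.96.
Month 2: interest $12.27; balance after payment $1,321.23.
Closed form: n = −ln(1 − rB₀/P)/ln(1+r) = −ln(0.93796)/ln(1.008) ≈ 8.039, so the balance reaches zero during payment 9.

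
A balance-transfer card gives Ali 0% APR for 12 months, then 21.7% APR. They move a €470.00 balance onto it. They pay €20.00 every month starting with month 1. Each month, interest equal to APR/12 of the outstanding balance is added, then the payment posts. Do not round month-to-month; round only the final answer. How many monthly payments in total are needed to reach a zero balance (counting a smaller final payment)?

26 months

Promo months 1–12 at r₀ = 0%/12 = 0; months 13+ at r₁ = 21.7%/12 = 0.0180833.
After month 12 (no interest yet): B = €470.00 − 12·€20.00 = €230.00.
Then at r₁ with €20.00/mo: n₂ = −ln(1 − r₁·B/P)/ln(1+r₁) ≈ 13.01 → 14 more payments.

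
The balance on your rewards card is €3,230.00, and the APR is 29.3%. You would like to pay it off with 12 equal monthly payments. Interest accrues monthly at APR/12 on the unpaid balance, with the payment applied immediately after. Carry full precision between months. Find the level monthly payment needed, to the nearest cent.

€313.77

Monthly rate r = 29.3%/12 = 2.44167% = 0.0244167.
Level-payment amortization: P = B₀·r / (1 − (1+r)^(−n)) = 3230.00·0.0244167 / (1 − 1.02442^(−12)).
Denominator 1 − (1+r)^(−12) = 0.251347338.
P = 78.8658 / 0.251347338 ≈ 313.77.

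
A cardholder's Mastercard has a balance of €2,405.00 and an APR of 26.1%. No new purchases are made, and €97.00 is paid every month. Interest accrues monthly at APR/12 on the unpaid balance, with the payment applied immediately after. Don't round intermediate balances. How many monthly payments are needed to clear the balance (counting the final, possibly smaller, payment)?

Monthly rate r = 26.1%/12 = 2.175% = 0.02175.
Recurrence: B ← B·(1+r) − €97.00.
Month 1: interest €52.31; balance after payment €2,360.31.
Month 2: interest €51.34; balance after payment €2,314.65.
Closed form: n = −ln(1 − rB₀/P)/ln(1+r) = −ln(0.46073)/ln(1.02175) ≈ 36.015, so the balance reaches zero during payment 37.

37 payments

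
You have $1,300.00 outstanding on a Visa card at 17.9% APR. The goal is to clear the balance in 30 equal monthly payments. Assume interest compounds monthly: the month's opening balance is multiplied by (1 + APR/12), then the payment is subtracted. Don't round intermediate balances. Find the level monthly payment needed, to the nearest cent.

Monthly rate r = 17.9%/12 = 1.49167% = 0.0149167.
Level-payment amortization: P = B₀·r / (1 − (1+r)^(−n)) = 1300.00·0.0149167 / (1 − 1.01492^(−30)).
Denominator 1 − (1+r)^(−30) = 0.358659794.
P = 19.3917 / 0.358659794 ≈ 54.07.

$54.07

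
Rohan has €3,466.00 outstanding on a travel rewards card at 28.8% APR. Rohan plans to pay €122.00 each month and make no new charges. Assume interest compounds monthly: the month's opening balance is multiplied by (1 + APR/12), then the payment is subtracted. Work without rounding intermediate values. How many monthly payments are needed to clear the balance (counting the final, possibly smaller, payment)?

49 payments

Monthly rate r = 28.8%/12 = 2.4% = 0.024.
Recurrence: B ← B·(1+r) − €122.00.
Month 1: interest €83.18; balance after payment €3,427.18.
Month 2: interest €82.25; balance after payment €3,387.44.
Closed form: n = −ln(1 − rB₀/P)/ln(1+r) = −ln(0.31816)/ln(1.024) ≈ 48.287, so the balance reaches zero during payment 49.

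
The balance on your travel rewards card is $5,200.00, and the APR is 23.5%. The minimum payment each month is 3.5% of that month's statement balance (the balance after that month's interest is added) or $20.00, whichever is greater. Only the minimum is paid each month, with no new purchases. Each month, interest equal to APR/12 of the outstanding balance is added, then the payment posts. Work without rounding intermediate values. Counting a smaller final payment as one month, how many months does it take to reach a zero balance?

179 months

Monthly rate r = 23.5%/12 = 1.95833% = 0.0195833.
While 3.5% of the post-interest balance exceeds $20.00, each month B ← (B·(1+r))·(1 − 0.035), i.e. B shrinks by the factor (1+r)·0.965 = 0.9839.
This holds for months 1–138. Entering month 139 the balance is $553.49; 3.5% of the post-interest balance is now below $20.00, so the flat $20.00 minimum applies from here.
From month 139 a fixed $20.00 at rate r clears $553.49 in 41 more payments. Total: 138 + 41 = 179 months.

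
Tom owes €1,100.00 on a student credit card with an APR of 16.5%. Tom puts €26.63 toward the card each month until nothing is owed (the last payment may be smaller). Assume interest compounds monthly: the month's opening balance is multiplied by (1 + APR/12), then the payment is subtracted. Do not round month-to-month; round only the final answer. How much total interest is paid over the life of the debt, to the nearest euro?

Monthly rate r = 16.5%/12 = 1.375% = 0.01375.
Payoff takes n = ⌈−ln(1 − rB₀/P)/ln(1+r)⌉ = ⌈61.456⌉ = 62 payments; the last is €12.18.
Total paid = 61·€26.63 + €12.18 = €1,636.61.
Total interest = total paid − principal = €1,636.61 − €1,100.00 = €536.61.

€537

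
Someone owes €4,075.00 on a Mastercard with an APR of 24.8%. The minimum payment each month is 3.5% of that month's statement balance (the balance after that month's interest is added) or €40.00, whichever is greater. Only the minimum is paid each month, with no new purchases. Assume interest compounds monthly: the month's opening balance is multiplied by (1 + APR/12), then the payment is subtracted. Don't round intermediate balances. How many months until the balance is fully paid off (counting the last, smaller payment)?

Monthly rate r = 24.8%/12 = 2.06667% = 0.0206667.
While 3.5% of the post-interest balance exceeds €40.00, each month B ← (B·(1+r))·(1 − 0.035), i.e. B shrinks by the factor (1+r)·0.965 = 0.98494.
This holds for months 1–86. Entering month 87 the balance is €1,105.34; 3.5% of the post-interest balance is now below €40.00, so the flat €40.00 minimum applies from here.
From month 87 a fixed €40.00 at rate r clears €1,105.34 in 42 more payments. Total: 86 + 42 = 128 months.

128 months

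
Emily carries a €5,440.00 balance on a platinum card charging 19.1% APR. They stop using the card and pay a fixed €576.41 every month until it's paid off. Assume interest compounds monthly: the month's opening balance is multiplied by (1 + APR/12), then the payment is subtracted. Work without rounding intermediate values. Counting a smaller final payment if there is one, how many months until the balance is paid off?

11 months

Monthly rate r = 19.1%/12 = 1.59167% = 0.0159167.
Recurrence: B ← B·(1+r) − €576.41.
Month 1: interest €86.59; balance after payment €4,950.18.
Month 2: interest €78.79; balance after payment €4,452.56.
Closed form: n = −ln(1 − rB₀/P)/ln(1+r) = −ln(0.84978)/ln(1.01592) ≈ 10.308, so the balance reaches zero during payment 11.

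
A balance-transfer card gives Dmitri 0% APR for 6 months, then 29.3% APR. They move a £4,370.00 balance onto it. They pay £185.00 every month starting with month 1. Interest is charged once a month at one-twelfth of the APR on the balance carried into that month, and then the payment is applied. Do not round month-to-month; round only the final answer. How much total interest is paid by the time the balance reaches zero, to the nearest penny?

£1,054.85

Promo months 1–6 at r₀ = 0%/12 = 0; months 7+ at r₁ = 29.3%/12 = 0.0244167.
After month 6 (no interest yet): B = £4,370.00 − 6·£185.00 = £3,260.00.
Then at r₁ with £185.00/mo: n₂ = −ln(1 − r₁·B/P)/ln(1+r₁) ≈ 23.32 → 24 more payments.
Total paid = 29·£185.00 + £59.85 = £5,424.85; interest = £5,424.85 − £4,370.00 = £1,054.85.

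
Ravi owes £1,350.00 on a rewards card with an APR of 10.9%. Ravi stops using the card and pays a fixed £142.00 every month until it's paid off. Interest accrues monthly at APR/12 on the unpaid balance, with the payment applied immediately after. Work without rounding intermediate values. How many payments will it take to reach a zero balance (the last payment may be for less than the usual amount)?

10 months

Monthly rate r = 10.9%/12 = 0.908333% = 0.00908333.
Recurrence: B ← B·(1+r) − £142.00.
Month 1: interest £12.26; balance after payment £1,220.26.
Month 2: interest £11.08; balance after payment £1,089.35.
Closed form: n = −ln(1 − rB₀/P)/ln(1+r) = −ln(0.91364)/ln(1.00908) ≈ 9.988, so the balance reaches zero during payment 10.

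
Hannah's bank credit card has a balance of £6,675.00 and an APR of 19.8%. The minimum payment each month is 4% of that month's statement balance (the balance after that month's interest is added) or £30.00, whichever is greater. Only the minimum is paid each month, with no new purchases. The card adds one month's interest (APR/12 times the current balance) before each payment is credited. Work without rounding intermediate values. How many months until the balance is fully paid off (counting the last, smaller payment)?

122 months

Monthly rate r = 19.8%/12 = 1.65% = 0.0165.
While 4% of the post-interest balance exceeds £30.00, each month B ← (B·(1+r))·(1 − 0.04), i.e. B shrinks by the factor (1+r)·0.96 = 0.97584.
This holds for months 1–91. Entering month 92 the balance is £720.95; 4% of the post-interest balance is now below £30.00, so the flat £30.00 minimum applies from here.
From month 92 a fixed £30.00 at rate r clears £720.95 in 31 more payments. Total: 91 + 31 = 122 months.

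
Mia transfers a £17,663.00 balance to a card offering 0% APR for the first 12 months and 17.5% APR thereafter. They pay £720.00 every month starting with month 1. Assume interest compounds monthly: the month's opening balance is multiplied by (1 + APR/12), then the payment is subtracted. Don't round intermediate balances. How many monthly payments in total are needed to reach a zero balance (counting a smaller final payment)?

26 payments

Promo months 1–12 at r₀ = 0%/12 = 0; months 13+ at r₁ = 17.5%/12 = 0.0145833.
After month 12 (no interest yet): B = £17,663.00 − 12·£720.00 = £9,023.00.
Then at r₁ with £720.00/mo: n₂ = −ln(1 − r₁·B/P)/ln(1+r₁) ≈ 13.94 → 14 more payments.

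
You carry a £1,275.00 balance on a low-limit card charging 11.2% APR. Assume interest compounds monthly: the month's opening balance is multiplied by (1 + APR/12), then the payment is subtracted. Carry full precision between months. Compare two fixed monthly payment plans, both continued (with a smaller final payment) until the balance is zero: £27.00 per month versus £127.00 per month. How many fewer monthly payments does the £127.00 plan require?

52 fewer payments

Monthly rate r = 11.2%/12 = 0.933333% = 0.00933333.
At £27.00/mo: n = ⌈−ln(1 − rB₀/P)/ln(1+r)⌉ = 63 payments (last £15.03); total interest = total paid − £1,275.00 = £414.03.
At £127.00/mo: 11 payments (last £75.13); total interest £70.13.
Payments saved = 63 − 11 = 52.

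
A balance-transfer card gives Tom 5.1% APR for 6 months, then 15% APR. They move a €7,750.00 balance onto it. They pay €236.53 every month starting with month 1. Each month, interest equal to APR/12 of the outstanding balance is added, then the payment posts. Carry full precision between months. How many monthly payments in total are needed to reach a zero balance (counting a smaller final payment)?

40 payments

Promo months 1–6 at r₀ = 5.1%/12 = 0.00425; months 7+ at r₁ = 15%/12 = 0.0125.
After month 6: iterate B ← B·(1+r₀) − €236.53 for 6 months → €6,515.39.
Then at r₁ with €236.53/mo: n₂ = −ln(1 − r₁·B/P)/ln(1+r₁) ≈ 33.98 → 34 more payments.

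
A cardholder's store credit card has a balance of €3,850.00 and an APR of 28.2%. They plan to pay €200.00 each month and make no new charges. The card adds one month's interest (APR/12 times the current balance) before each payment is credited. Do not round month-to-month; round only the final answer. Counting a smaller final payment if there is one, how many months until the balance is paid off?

Monthly rate r = 28.2%/12 = 2.35% = 0.0235.
Recurrence: B ← B·(1+r) − €200.00.
Month 1: interest €90.47; balance after payment €3,740.47.
Month 2: interest €87.90; balance after payment €3,628.38.
Closed form: n = −ln(1 − rB₀/P)/ln(1+r) = −ln(0.54763)/ln(1.0235) ≈ 25.924, so the balance reaches zero during payment 26.

26 payments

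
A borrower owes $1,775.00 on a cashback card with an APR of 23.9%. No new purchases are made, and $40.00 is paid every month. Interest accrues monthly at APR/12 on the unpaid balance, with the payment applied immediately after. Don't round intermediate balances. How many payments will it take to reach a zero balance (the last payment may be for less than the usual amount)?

Monthly rate r = 23.9%/12 = 1.99167% = 0.0199167.
Recurrence: B ← B·(1+r) − $40.00.
Month 1: interest $35.35; balance after payment $1,770.35.
Month 2: interest $35.26; balance after payment $1,765.61.
Closed form: n = −ln(1 − rB₀/P)/ln(1+r) = −ln(0.1162)/ln(1.01992) ≈ 109.146, so the balance reaches zero during payment 110.

110 months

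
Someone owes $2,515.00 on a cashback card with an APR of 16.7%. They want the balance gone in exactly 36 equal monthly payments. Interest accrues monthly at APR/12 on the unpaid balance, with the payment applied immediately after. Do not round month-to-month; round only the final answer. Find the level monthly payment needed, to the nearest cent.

$89.29

Monthly rate r = 16.7%/12 = 1.39167% = 0.0139167.
Level-payment amortization: P = B₀·r / (1 − (1+r)^(−n)) = 2515.00·0.0139167 / (1 − 1.01392^(−36)).
Denominator 1 − (1+r)^(−36) = 0.391979016.
P = 35.0004 / 0.391979016 ≈ 89.29.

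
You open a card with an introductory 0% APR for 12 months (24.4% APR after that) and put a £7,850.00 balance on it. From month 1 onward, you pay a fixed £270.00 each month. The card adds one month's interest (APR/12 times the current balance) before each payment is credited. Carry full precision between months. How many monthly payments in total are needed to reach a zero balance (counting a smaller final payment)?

34 payments

Promo months 1–12 at r₀ = 0%/12 = 0; months 13+ at r₁ = 24.4%/12 = 0.0203333.
After month 12 (no interest yet): B = £7,850.00 − 12·£270.00 = £4,610.00.
Then at r₁ with £270.00/mo: n₂ = −ln(1 − r₁·B/P)/ln(1+r₁) ≈ 21.19 → 22 more payments.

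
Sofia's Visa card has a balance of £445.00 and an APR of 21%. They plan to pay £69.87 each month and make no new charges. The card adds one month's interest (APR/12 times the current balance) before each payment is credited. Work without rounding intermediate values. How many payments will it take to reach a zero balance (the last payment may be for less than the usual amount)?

Monthly rate r = 21%/12 = 1.75% = 0.0175.
Recurrence: B ← B·(1+r) − £69.87.
Month 1: interest £7.79; balance after payment £382.92.
Month 2: interest £6.70; balance after payment £319.75.
Closed form: n = −ln(1 − rB₀/P)/ln(1+r) = −ln(0.88854)/ln(1.0175) ≈ 6.812, so the balance reaches zero during payment 7.

7 payments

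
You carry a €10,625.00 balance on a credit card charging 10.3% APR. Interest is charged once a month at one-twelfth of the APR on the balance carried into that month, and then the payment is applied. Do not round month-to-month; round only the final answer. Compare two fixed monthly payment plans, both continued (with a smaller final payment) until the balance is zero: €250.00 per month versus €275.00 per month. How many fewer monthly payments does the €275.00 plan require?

6 fewer payments

Monthly rate r = 10.3%/12 = 0.858333% = 0.00858333.
At €250.00/mo: n = ⌈−ln(1 − rB₀/P)/ln(1+r)⌉ = 54 payments (last €24.28); total interest = total paid − €10,625.00 = €2,649.28.
At €275.00/mo: 48 payments (last €39.28); total interest €2,339.28.
Payments saved = 54 − 48 = 6.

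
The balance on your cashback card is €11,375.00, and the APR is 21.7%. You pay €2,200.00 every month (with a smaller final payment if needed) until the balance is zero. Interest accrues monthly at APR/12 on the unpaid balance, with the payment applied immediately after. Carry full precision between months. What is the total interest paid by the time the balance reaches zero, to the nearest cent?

Monthly rate r = 21.7%/12 = 1.80833% = 0.0180833.
Payoff takes n = ⌈−ln(1 − rB₀/P)/ln(1+r)⌉ = ⌈5.477⌉ = 6 payments; the last is €1,055.01.
Total paid = 5·€2,200.00 + €1,055.01 = €12,055.01.
Total interest = total paid − principal = €12,055.01 − €11,375.00 = €680.01.

€680.01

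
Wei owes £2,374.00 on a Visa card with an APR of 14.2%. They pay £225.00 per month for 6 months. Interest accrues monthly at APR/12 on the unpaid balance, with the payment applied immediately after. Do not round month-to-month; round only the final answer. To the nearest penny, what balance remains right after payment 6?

Monthly rate r = 14.2%/12 = 1.18333% = 0.0118333.
Each month: B ← B·(1+r) − £225.00.
Month 1: interest £28.09; balance after payment £2,177.09.
Month 2: interest £25.76; balance after payment £1,977.85.
Month 3: interest £23.40; balance after payment £1,776.26.
Month 4: interest £21.02; balance after payment £1,572.28.
Month 5: interest £18.61; balance after payment £1,365.88.
Month 6: interest £16.16; balance after payment £1,157.05.

£1,157.05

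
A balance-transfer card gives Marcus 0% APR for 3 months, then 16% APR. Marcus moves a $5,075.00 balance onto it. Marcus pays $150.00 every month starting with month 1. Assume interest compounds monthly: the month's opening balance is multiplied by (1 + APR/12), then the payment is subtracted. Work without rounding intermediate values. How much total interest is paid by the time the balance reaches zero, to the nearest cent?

$1,371.72

Promo months 1–3 at r₀ = 0%/12 = 0; months 4+ at r₁ = 16%/12 = 0.0133333.
After month 3 (no interest yet): B = $5,075.00 − 3·$150.00 = $4,625.00.
Then at r₁ with $150.00/mo: n₂ = −ln(1 − r₁·B/P)/ln(1+r₁) ≈ 39.98 → 40 more payments.
Total paid = 42·$150.00 + $146.72 = $6,446.72; interest = $6,446.72 − $5,075.00 = $1,371.72.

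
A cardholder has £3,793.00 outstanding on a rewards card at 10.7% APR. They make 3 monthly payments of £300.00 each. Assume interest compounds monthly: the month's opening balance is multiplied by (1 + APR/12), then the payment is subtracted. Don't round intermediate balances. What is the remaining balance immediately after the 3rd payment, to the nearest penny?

£2,987.32

Monthly rate r = 10.7%/12 = 0.891667% = 0.00891667.
Each month: B ← B·(1+r) − £300.00.
Month 1: interest £33.82; balance after payment £3,526.82.
Month 2: interest £31.45; balance after payment £3,258.27.
Month 3: interest £29.05; balance after payment £2,987.32.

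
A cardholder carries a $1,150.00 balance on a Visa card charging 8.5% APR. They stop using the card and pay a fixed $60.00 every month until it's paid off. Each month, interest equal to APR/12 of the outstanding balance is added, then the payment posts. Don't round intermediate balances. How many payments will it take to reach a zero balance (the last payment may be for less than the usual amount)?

Monthly rate r = 8.5%/12 = 0.708333% = 0.00708333.
Recurrence: B ← B·(1+r) − $60.00.
Month 1: interest $8.15; balance after payment $1,098.15.
Month 2: interest $7.78; balance after payment $1,045.92.
Closed form: n = −ln(1 − rB₀/P)/ln(1+r) = −ln(0.86424)/ln(1.00708) ≈ 20.672, so the balance reaches zero during payment 21.

21 payments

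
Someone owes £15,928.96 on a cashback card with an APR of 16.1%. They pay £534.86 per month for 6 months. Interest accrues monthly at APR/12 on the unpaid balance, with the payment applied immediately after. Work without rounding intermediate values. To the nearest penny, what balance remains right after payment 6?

£13,936.28

Monthly rate r = 16.1%/12 = 1.34167% = 0.0134167.
Each month: B ← B·(1+r) − £534.86.
Month 1: interest £213.71; balance after payment £15,607.81.
Month 2: interest £209.40; balance after payment £15,282.36.
Month 3: interest £205.04; balance after payment £14,952.54.
Month 4: interest £200.61; balance after payment £14,618.29.
Month 5: interest £196.13; balance after payment £14,279.56.
Month 6: interest £191.58; balance after payment £13,936.28.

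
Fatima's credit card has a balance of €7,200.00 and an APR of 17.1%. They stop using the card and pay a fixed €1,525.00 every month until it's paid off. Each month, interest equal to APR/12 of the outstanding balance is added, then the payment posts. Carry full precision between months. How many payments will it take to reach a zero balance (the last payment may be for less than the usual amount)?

Monthly rate r = 17.1%/12 = 1.425% = 0.01425.
Recurrence: B ← B·(1+r) − €1,525.00.
Month 1: interest €102.60; balance after payment €5,777.60.
Month 2: interest €82.33; balance after payment €4,334.93.
Month 3: interest €61.77; balance after payment €2,871.70.
Month 4: interest €40.92; balance after payment €1,387.63.
Month 5: interest €19.77; balance after payment €0.00.

5 months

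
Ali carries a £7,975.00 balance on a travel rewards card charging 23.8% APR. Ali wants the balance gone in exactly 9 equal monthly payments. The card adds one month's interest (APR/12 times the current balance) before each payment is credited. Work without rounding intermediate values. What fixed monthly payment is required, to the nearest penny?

£976.28

Monthly rate r = 23.8%/12 = 1.98333% = 0.0198333.
Level-payment amortization: P = B₀·r / (1 − (1+r)^(−n)) = 7975.00·0.0198333 / (1 − 1.01983^(−9)).
Denominator 1 − (1+r)^(−9) = 0.162013206.
P = 158.171 / 0.162013206 ≈ 976.28.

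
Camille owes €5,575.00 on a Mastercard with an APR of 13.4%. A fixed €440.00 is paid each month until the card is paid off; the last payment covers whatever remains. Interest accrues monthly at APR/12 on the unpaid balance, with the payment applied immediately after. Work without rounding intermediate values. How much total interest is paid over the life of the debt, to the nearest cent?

€470.02

Monthly rate r = 13.4%/12 = 1.11667% = 0.0111667.
Payoff takes n = ⌈−ln(1 − rB₀/P)/ln(1+r)⌉ = ⌈13.738⌉ = 14 payments; the last is €325.02.
Total paid = 13·€440.00 + €325.02 = €6,045.02.
Total interest = total paid − principal = €6,045.02 − €5,575.00 = €470.02.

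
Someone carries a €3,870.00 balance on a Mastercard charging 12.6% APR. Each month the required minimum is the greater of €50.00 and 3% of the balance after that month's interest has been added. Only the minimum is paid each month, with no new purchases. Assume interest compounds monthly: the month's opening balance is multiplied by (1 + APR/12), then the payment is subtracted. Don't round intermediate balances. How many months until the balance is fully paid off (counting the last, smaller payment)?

Monthly rate r = 12.6%/12 = 1.05% = 0.0105.
While 3% of the post-interest balance exceeds €50.00, each month B ← (B·(1+r))·(1 − 0.03), i.e. B shrinks by the factor (1+r)·0.97 = 0.98018.
This holds for months 1–43. Entering month 44 the balance is €1,636.66; 3% of the post-interest balance is now below €50.00, so the flat €50.00 minimum applies from here.
From month 44 a fixed €50.00 at rate r clears €1,636.66 in 41 more payments. Total: 43 + 41 = 84 months.

84 months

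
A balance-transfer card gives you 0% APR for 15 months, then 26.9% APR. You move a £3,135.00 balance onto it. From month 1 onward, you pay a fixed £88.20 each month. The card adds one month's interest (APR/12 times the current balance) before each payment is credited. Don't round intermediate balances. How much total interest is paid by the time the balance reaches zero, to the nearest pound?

Promo months 1–15 at r₀ = 0%/12 = 0; months 16+ at r₁ = 26.9%/12 = 0.0224167.
After month 15 (no interest yet): B = £3,135.00 − 15·£88.20 = £1,812.00.
Then at r₁ with £88.20/mo: n₂ = −ln(1 − r₁·B/P)/ln(1+r₁) ≈ 27.84 → 28 more payments.
Total paid = 42·£88.20 + £74.16 = £3,778.56; interest = £3,778.56 − £3,135.00 = £643.56.

£644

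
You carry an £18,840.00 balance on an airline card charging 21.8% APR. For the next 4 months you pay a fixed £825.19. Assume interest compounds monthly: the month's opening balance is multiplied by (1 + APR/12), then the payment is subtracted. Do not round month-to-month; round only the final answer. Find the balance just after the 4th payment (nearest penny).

£16,855.00

Monthly rate r = 21.8%/12 = 1.81667% = 0.0181667.
Each month: B ← B·(1+r) − £825.19.
Month 1: interest £342.26; balance after payment £18,357.07.
Month 2: interest £333.49; balance after payment £17,865.37.
Month 3: interest £324.55; balance after payment £17,364.73.
Month 4: interest £315.46; balance after payment £16,855.00.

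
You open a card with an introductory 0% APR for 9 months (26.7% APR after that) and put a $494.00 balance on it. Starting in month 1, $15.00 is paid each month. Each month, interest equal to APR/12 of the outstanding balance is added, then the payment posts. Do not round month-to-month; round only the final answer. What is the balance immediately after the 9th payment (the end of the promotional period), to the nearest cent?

$359.00

Promo months 1–9 at r₀ = 0%/12 = 0; months 10+ at r₁ = 26.7%/12 = 0.02225.
After month 9 (no interest yet): B = $494.00 − 9·$15.00 = $359.00.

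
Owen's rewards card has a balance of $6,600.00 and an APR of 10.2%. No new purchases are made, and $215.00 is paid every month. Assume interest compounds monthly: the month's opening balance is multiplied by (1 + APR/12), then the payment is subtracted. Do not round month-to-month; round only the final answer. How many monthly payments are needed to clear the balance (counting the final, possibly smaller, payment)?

Monthly rate r = 10.2%/12 = 0.85% = 0.0085.
Recurrence: B ← B·(1+r) − $215.00.
Month 1: interest $56.10; balance after payment $6,441.10.
Month 2: interest $54.75; balance after payment $6,280.85.
Closed form: n = −ln(1 − rB₀/P)/ln(1+r) = −ln(0.73907)/ln(1.0085) ≈ 35.723, so the balance reaches zero during payment 36.

36 months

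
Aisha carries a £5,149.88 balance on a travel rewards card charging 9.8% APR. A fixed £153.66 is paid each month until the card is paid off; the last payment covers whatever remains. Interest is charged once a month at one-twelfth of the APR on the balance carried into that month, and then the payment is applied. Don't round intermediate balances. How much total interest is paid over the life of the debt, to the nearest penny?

Monthly rate r = 9.8%/12 = 0.816667% = 0.00816667.
Payoff takes n = ⌈−ln(1 − rB₀/P)/ln(1+r)⌉ = ⌈39.319⌉ = 40 payments; the last is £49.09.
Total paid = 39·£153.66 + £49.09 = £6,041.83.
Total interest = total paid − principal = £6,041.83 − £5,149.88 = £891.95.

£891.95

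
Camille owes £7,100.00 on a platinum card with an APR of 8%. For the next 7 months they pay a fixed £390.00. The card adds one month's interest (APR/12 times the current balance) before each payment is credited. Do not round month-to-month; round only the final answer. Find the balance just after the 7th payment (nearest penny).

£4,652.82

Monthly rate r = 8%/12 = 0.666667% = 0.00666667.
Each month: B ← B·(1+r) − £390.00.
Month 1: interest £47.33; balance after payment £6,757.33.
Month 2: interest £45.05; balance after payment £6,412.38.
Month 3: interest £42.75; balance after payment £6,065.13.
Month 4: interest £40.43; balance after payment £5,715.57.
Month 5: interest £38.10; balance after payment £5,363.67.
Month 6: interest £35.76; balance after payment £5,009.43.
Month 7: interest £33.40; balance after payment £4,652.82.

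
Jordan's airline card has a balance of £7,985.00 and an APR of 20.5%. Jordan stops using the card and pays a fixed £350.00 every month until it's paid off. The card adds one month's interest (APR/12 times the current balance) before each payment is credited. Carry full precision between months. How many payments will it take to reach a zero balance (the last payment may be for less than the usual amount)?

30 months

Monthly rate r = 20.5%/12 = 1.70833% = 0.0170833.
Recurrence: B ← B·(1+r) − £350.00.
Month 1: interest £136.41; balance after payment £7,771.41.
Month 2: interest £132.76; balance after payment £7,554.17.
Closed form: n = −ln(1 − rB₀/P)/ln(1+r) = −ln(0.61026)/ln(1.01708) ≈ 29.156, so the balance reaches zero during payment 30.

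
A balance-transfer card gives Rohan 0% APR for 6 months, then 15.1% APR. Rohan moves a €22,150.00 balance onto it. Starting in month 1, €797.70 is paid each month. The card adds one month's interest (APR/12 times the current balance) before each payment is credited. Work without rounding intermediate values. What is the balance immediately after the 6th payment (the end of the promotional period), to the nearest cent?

€17,363.80

Promo months 1–6 at r₀ = 0%/12 = 0; months 7+ at r₁ = 15.1%/12 = 0.0125833.
After month 6 (no interest yet): B = €22,150.00 − 6·€797.70 = €17,363.80.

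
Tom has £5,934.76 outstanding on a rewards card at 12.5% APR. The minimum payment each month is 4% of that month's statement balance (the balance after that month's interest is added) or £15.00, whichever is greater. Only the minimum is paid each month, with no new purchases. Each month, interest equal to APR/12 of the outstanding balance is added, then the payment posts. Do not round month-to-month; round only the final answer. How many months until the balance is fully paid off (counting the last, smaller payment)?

120 months

Monthly rate r = 12.5%/12 = 1.04167% = 0.0104167.
While 4% of the post-interest balance exceeds £15.00, each month B ← (B·(1+r))·(1 − 0.04), i.e. B shrinks by the factor (1+r)·0.96 = 0.97.
This holds for months 1–92. Entering month 93 the balance is £360.08; 4% of the post-interest balance is now below £15.00, so the flat £15.00 minimum applies from here.
From month 93 a fixed £15.00 at rate r clears £360.08 in 28 more payments. Total: 92 + 28 = 120 months.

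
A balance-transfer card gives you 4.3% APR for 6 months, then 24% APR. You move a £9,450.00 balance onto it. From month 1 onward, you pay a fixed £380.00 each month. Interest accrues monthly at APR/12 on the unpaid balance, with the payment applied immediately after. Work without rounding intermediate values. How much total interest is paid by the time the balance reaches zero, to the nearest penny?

Promo months 1–6 at r₀ = 4.3%/12 = 0.00358333; months 7+ at r₁ = 24%/12 = 0.02.
After month 6: iterate B ← B·(1+r₀) − £380.00 for 6 months → £7,354.48.
Then at r₁ with £380.00/mo: n₂ = −ln(1 − r₁·B/P)/ln(1+r₁) ≈ 24.72 → 25 more payments.
Total paid = 30·£380.00 + £274.29 = £11,674.29; interest = £11,674.29 − £9,450.00 = £2,224.29.

£2,224.29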